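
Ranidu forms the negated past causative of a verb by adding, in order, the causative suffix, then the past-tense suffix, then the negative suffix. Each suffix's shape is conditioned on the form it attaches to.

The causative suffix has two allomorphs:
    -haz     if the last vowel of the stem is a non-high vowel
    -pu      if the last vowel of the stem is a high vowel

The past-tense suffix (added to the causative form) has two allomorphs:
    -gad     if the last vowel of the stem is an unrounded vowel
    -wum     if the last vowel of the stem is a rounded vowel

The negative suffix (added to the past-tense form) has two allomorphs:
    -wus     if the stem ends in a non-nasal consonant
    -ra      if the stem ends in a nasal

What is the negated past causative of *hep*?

Since the last vowel of *hep* is /e/ (a non-high vowel), it takes -haz, giving *hephaz*.
The last vowel of the causative form *hephaz* is /a/, which is an unrounded vowel, so the past-tense suffix is -gad, giving *hephazgad*.
The past-tense form *hephazgad*: final consonant = /d/, non-nasal → -wus → *hephazgadwus*.

hephazgadwus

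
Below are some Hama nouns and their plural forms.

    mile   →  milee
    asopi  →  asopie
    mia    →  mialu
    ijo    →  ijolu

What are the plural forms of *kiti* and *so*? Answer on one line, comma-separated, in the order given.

kitie, solu

Looking at the last vowel of each stem: -e when the last vowel of the stem is a front vowel (*mile*, *asopi*); -lu when the last vowel of the stem is a back vowel (*mia*, *ijo*).
*kiti* — last vowel /i/ (a front vowel) → -e → *kitie*.
*so* — last vowel /o/ (a back vowel) → -lu → *solu*.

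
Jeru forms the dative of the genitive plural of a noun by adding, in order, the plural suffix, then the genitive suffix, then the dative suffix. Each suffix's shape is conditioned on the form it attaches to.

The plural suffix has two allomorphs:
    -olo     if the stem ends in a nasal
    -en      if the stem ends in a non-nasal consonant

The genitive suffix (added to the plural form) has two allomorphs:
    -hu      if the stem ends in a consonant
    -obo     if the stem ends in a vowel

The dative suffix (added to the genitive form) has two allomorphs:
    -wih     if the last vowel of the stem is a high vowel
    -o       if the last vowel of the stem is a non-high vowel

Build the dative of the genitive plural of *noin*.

noinolooboo

The final consonant of *noin* is /n/, which is a nasal, so the plural suffix is -olo, giving *noinolo*.
The plural form *noinolo* — final sound /o/ (a vowel) → -obo → *noinoloobo*.
The genitive form *noinoloobo*: last vowel = /o/, a non-high vowel → -o → *noinolooboo*.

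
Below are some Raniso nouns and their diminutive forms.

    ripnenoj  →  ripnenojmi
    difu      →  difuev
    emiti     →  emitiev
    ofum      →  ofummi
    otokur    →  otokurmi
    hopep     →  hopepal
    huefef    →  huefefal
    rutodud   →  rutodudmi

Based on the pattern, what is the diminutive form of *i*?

Looking at the final sound of each stem: -al when the stem ends in a voiceless consonant (*hopep*, *huefef*); -mi when the stem ends in a voiced consonant (*ripnenoj*, *ofum*, *otokur*, *rutodud*); -ev when the stem ends in a vowel (*difu*, *emiti*).
Since the final sound of *i* is /i/ (a vowel), it takes -ev, giving *iev*.

iev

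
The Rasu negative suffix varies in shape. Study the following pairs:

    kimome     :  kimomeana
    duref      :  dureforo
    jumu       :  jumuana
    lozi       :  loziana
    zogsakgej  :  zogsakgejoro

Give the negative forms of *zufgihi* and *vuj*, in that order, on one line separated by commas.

Looking at the final sound of each stem: -oro when the stem ends in a consonant (*duref*, *zogsakgej*); -ana when the stem ends in a vowel (*kimome*, *jumu*, *lozi*).
The final sound of *zufgihi* is /i/, which is a vowel, so the suffix is -ana, giving *zufgihiana*.
*vuj*: final sound = /j/, a consonant → -oro → *vujoro*.

zufgihiana, vujoro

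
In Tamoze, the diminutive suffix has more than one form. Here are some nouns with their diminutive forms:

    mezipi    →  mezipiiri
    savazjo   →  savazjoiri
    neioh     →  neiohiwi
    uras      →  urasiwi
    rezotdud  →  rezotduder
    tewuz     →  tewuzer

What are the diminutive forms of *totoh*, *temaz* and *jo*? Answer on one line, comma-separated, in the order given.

totohiwi, temazer, joiri

The suffix is conditioned by the final sound: -iwi when the stem ends in a voiceless consonant (*neioh*, *uras*); -er when the stem ends in a voiced consonant (*rezotdud*, *tewuz*); -iri when the stem ends in a vowel (*mezipi*, *savazjo*).
The final sound of *totoh* is /h/, which is a voiceless consonant, so the suffix is -iwi, giving *totohiwi*.
The final sound of *temaz* is /z/, which is a voiced consonant, so the suffix is -er, giving *temazer*.
Since the final sound of *jo* is /o/ (a vowel), it takes -iri, giving *joiri*.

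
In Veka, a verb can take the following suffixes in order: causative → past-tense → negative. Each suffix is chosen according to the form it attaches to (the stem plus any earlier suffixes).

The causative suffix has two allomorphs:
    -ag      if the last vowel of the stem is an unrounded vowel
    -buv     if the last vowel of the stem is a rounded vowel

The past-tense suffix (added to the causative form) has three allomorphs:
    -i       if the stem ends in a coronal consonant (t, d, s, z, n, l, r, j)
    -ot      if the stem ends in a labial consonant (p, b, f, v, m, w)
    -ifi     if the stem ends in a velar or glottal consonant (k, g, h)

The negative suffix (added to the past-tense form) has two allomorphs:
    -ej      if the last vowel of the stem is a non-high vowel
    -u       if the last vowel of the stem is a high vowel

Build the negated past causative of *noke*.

nokeagifiu

*noke* — last vowel /e/ (an unrounded vowel) → -ag → *nokeag*.
Since the final consonant of the causative form *nokeag* is /g/ (velar/glottal), it takes -ifi, giving *nokeagifi*.
The last vowel of the past-tense form *nokeagifi* is /i/, which is a high vowel, so the negative suffix is -u, giving *nokeagifiu*.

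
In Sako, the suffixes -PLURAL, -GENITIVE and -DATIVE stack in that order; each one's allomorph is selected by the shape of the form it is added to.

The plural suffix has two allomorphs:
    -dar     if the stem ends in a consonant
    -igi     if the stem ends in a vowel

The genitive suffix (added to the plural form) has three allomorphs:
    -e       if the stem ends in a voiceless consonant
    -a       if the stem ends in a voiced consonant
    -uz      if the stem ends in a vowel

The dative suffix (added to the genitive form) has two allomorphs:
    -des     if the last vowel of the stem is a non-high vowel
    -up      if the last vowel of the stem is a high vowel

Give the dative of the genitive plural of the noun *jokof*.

jokofdarades

*jokof* — final sound /f/ (a consonant) → -dar → *jokofdar*.
The plural form *jokofdar* — final sound /r/ (a voiced consonant) → -a → *jokofdara*.
Since the last vowel of the genitive form *jokofdara* is /a/ (a non-high vowel), it takes -des, giving *jokofdarades*.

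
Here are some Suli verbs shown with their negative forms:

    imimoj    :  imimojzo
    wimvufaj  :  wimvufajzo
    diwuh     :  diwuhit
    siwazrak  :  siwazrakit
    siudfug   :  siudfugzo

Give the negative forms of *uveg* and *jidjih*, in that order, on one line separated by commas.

The alternation tracks the final consonant of the stem — -it when the stem ends in a voiceless consonant (*diwuh*, *siwazrak*); -zo when the stem ends in a voiced consonant (*imimoj*, *wimvufaj*, *siudfug*).
*uveg* — final consonant /g/ (voiced) → -zo → *uvegzo*.
Since the final consonant of *jidjih* is /h/ (voiceless), it takes -it, giving *jidjihit*.

uvegzo, jidjihit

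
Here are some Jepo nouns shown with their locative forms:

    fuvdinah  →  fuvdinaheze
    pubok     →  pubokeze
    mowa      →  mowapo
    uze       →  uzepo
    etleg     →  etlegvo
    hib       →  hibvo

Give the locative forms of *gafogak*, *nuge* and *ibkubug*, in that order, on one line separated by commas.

gafogakeze, nugepo, ibkubugvo

The pattern is voicing of the final sound: -eze when the stem ends in a voiceless consonant (*fuvdinah*, *pubok*); -vo when the stem ends in a voiced consonant (*etleg*, *hib*); -po when the stem ends in a vowel (*mowa*, *uze*).
*gafogak* — final sound /k/ (a voiceless consonant) → -eze → *gafogakeze*.
*nuge* — final sound /e/ (a vowel) → -po → *nugepo*.
The final sound of *ibkubug* is /g/, which is a voiced consonant, so the suffix is -vo, giving *ibkubugvo*.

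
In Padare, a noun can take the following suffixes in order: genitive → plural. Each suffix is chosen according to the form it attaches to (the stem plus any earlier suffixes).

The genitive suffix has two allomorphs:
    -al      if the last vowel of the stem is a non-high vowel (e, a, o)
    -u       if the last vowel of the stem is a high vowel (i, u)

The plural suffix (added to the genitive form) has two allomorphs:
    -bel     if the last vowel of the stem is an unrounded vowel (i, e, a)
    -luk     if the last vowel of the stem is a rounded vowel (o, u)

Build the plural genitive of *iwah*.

iwahalbel

*iwah*: last vowel = /a/, a non-high vowel → -al → *iwahal*.
Since the last vowel of the genitive form *iwahal* is /a/ (an unrounded vowel), it takes -bel, giving *iwahalbel*.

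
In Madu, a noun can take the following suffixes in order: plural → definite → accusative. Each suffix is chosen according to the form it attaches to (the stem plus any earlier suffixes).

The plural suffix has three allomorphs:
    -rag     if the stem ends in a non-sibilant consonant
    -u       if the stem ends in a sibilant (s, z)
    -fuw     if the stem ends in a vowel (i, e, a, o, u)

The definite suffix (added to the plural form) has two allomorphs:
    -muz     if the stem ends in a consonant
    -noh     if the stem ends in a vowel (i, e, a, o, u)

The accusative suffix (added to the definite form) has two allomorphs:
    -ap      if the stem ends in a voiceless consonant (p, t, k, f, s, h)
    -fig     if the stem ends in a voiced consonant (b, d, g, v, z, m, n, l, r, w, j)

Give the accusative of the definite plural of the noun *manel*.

manelragmuzfig

The final sound of *manel* is /l/, which is a non-sibilant consonant, so the plural suffix is -rag, giving *manelrag*.
The plural form *manelrag* — final sound /g/ (a consonant) → -muz → *manelragmuz*.
Since the final consonant of the definite form *manelragmuz* is /z/ (voiced), it takes -fig, giving *manelragmuzfig*.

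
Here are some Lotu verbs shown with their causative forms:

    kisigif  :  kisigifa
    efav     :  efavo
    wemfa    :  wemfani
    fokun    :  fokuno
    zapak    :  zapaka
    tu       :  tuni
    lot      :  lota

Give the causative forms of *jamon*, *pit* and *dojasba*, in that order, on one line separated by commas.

Looking at the final sound of each stem: -a when the stem ends in a voiceless consonant (*kisigif*, *zapak*, *lot*); -o when the stem ends in a voiced consonant (*efav*, *fokun*); -ni when the stem ends in a vowel (*wemfa*, *tu*).
Since the final sound of *jamon* is /n/ (a voiced consonant), it takes -o, giving *jamono*.
The final sound of *pit* is /t/, which is a voiceless consonant, so the suffix is -a, giving *pita*.
Since the final sound of *dojasba* is /a/ (a vowel), it takes -ni, giving *dojasbani*.

jamono, pita, dojasbani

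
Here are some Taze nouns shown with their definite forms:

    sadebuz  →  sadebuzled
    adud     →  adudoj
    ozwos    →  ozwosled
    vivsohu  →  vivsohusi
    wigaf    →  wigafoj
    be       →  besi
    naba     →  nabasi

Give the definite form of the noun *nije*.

nijesi

The pattern is sibilance of the final sound: -led when the stem ends in a sibilant (*sadebuz*, *ozwos*); -oj when the stem ends in a non-sibilant consonant (*adud*, *wigaf*); -si when the stem ends in a vowel (*vivsohu*, *be*, *naba*).
Since the final sound of *nije* is /e/ (a vowel), it takes -si, giving *nijesi*.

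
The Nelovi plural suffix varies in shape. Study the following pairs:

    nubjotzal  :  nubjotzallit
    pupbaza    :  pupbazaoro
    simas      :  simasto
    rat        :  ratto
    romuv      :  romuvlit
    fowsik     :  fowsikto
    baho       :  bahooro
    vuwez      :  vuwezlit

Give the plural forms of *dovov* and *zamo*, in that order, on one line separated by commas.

dovovlit, zamooro

The pattern is voicing of the final sound: -to when the stem ends in a voiceless consonant (*simas*, *rat*, *fowsik*); -lit when the stem ends in a voiced consonant (*nubjotzal*, *romuv*, *vuwez*); -oro when the stem ends in a vowel (*pupbaza*, *baho*).
The final sound of *dovov* is /v/, which is a voiced consonant, so the suffix is -lit, giving *dovovlit*.
*zamo* — final sound /o/ (a vowel) → -oro → *zamooro*.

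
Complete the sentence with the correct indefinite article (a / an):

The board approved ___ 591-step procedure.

The indefinite article is chosen by the initial *sound* of the following word, not its spelling.
The number *591* is spoken "five hundred …", beginning with /faɪv/ — a consonant sound.
So the article is *a*: The board approved a 591-step procedure.

a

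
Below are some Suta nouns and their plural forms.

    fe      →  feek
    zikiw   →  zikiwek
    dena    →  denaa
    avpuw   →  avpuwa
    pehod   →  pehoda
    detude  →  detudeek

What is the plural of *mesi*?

The alternation tracks the last vowel of the stem — -ek when the last vowel of the stem is a front vowel (*fe*, *zikiw*, *detude*); -a when the last vowel of the stem is a back vowel (*dena*, *avpuw*, *pehod*).
*mesi*: last vowel = /i/, a front vowel → -ek → *mesiek*.

mesiek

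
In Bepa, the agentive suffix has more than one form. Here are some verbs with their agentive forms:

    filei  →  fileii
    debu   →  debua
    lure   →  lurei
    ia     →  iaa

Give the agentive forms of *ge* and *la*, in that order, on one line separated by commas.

gei, laa

Looking at the last vowel of each stem: -i when the last vowel of the stem is a front vowel (*filei*, *lure*); -a when the last vowel of the stem is a back vowel (*debu*, *ia*).
*ge* — last vowel /e/ (a front vowel) → -i → *gei*.
*la* — last vowel /a/ (a back vowel) → -a → *laa*.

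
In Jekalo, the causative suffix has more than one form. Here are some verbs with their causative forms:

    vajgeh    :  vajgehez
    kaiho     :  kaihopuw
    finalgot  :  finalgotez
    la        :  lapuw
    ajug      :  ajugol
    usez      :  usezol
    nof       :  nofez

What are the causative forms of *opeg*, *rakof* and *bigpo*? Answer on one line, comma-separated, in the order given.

opegol, rakofez, bigpopuw

Looking at the final sound of each stem: -ez when the stem ends in a voiceless consonant (*vajgeh*, *finalgot*, *nof*); -ol when the stem ends in a voiced consonant (*ajug*, *usez*); -puw when the stem ends in a vowel (*kaiho*, *la*).
Since the final sound of *opeg* is /g/ (a voiced consonant), it takes -ol, giving *opegol*.
*rakof* — final sound /f/ (a voiceless consonant) → -ez → *rakofez*.
Since the final sound of *bigpo* is /o/ (a vowel), it takes -puw, giving *bigpopuw*.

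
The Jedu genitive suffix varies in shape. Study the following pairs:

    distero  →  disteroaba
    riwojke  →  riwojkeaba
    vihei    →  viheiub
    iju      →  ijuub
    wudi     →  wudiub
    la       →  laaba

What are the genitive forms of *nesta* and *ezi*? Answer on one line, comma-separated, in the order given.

The alternation tracks the last vowel of the stem — -ub when the last vowel of the stem is a high vowel (*vihei*, *iju*, *wudi*); -aba when the last vowel of the stem is a non-high vowel (*distero*, *riwojke*, *la*).
The last vowel of *nesta* is /a/, which is a non-high vowel, so the suffix is -aba, giving *nestaaba*.
*ezi* — last vowel /i/ (a high vowel) → -ub → *eziub*.

nestaaba, eziub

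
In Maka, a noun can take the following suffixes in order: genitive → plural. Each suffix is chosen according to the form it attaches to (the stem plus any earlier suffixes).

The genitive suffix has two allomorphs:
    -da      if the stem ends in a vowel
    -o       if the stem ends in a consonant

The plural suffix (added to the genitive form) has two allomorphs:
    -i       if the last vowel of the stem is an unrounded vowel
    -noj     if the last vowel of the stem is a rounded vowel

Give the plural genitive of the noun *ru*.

rudai

The final sound of *ru* is /u/, which is a vowel, so the genitive suffix is -da, giving *ruda*.
The last vowel of the genitive form *ruda* is /a/, which is an unrounded vowel, so the plural suffix is -i, giving *rudai*.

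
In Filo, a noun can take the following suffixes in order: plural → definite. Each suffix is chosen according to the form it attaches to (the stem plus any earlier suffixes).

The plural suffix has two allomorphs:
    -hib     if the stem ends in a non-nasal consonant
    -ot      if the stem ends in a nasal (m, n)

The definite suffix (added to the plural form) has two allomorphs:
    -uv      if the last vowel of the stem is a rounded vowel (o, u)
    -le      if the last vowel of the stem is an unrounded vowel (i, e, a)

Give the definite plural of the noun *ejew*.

ejewhible

Since the final consonant of *ejew* is /w/ (non-nasal), it takes -hib, giving *ejewhib*.
The last vowel of the plural form *ejewhib* is /i/, which is an unrounded vowel, so the definite suffix is -le, giving *ejewhible*.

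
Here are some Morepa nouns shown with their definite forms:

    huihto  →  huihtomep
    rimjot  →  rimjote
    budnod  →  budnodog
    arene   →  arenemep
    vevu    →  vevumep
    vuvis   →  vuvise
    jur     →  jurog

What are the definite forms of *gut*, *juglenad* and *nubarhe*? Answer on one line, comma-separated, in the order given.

The alternation tracks the final sound of the stem — -e when the stem ends in a voiceless consonant (*rimjot*, *vuvis*); -og when the stem ends in a voiced consonant (*budnod*, *jur*); -mep when the stem ends in a vowel (*huihto*, *arene*, *vevu*).
*gut*: final sound = /t/, a voiceless consonant → -e → *gute*.
*juglenad*: final sound = /d/, a voiced consonant → -og → *juglenadog*.
*nubarhe*: final sound = /e/, a vowel → -mep → *nubarhemep*.

gute, juglenadog, nubarhemep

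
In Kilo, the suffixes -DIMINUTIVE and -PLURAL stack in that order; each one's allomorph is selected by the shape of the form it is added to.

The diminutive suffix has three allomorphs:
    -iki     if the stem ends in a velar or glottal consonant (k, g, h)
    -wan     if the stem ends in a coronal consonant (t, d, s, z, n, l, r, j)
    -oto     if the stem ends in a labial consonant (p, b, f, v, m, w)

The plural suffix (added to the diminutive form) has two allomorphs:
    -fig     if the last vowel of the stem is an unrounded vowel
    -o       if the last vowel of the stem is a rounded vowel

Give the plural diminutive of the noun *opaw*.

opawotoo

*opaw* — final consonant /w/ (labial) → -oto → *opawoto*.
The diminutive form *opawoto*: last vowel = /o/, a rounded vowel → -o → *opawotoo*.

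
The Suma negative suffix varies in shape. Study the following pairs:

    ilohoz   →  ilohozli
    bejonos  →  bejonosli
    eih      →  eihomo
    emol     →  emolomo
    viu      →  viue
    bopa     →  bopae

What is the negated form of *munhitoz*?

munhitozli

The suffix is conditioned by the final sound: -li when the stem ends in a sibilant (*ilohoz*, *bejonos*); -omo when the stem ends in a non-sibilant consonant (*eih*, *emol*); -e when the stem ends in a vowel (*viu*, *bopa*).
Since the final sound of *munhitoz* is /z/ (a sibilant), it takes -li, giving *munhitozli*.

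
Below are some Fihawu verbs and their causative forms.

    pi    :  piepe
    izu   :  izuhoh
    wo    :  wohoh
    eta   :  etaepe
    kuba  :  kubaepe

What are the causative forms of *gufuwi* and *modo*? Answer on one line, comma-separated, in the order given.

Looking at the last vowel of each stem: -hoh when the last vowel of the stem is a rounded vowel (*izu*, *wo*); -epe when the last vowel of the stem is an unrounded vowel (*pi*, *eta*, *kuba*).
*gufuwi* — last vowel /i/ (an unrounded vowel) → -epe → *gufuwiepe*.
Since the last vowel of *modo* is /o/ (a rounded vowel), it takes -hoh, giving *modohoh*.

gufuwiepe, modohoh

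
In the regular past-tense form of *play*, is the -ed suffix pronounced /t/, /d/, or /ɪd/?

The stem *play* ends in a voiced sound other than /d/.
The -ed suffix is realized as /ɪd/ after /t, d/; as /t/ after other voiceless consonants; and as /d/ after other voiced sounds.
So -ed on *play* is pronounced /d/.

/d/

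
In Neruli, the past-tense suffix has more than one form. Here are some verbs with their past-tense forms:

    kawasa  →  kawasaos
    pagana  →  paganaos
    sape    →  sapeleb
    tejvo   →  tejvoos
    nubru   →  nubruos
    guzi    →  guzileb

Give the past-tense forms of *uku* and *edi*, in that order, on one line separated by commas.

ukuos, edileb

The pattern is front/back vowel harmony: -leb when the last vowel of the stem is a front vowel (*sape*, *guzi*); -os when the last vowel of the stem is a back vowel (*kawasa*, *pagana*, *tejvo*, *nubru*).
*uku* — last vowel /u/ (a back vowel) → -os → *ukuos*.
*edi*: last vowel = /i/, a front vowel → -leb → *edileb*.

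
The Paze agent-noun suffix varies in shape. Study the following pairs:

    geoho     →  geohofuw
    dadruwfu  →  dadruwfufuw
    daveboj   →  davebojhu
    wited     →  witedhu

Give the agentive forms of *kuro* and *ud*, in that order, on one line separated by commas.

The pattern is consonant vs. vowel: -hu when the stem ends in a consonant (*daveboj*, *wited*); -fuw when the stem ends in a vowel (*geoho*, *dadruwfu*).
The final sound of *kuro* is /o/, which is a vowel, so the suffix is -fuw, giving *kurofuw*.
Since the final sound of *ud* is /d/ (a consonant), it takes -hu, giving *udhu*.

kurofuw, udhu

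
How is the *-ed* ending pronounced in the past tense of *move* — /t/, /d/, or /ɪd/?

The stem *move* ends in a voiced sound other than /d/.
The -ed suffix is realized as /ɪd/ after /t, d/; as /t/ after other voiceless consonants; and as /d/ after other voiced sounds.
So -ed on *move* is pronounced /d/.

/d/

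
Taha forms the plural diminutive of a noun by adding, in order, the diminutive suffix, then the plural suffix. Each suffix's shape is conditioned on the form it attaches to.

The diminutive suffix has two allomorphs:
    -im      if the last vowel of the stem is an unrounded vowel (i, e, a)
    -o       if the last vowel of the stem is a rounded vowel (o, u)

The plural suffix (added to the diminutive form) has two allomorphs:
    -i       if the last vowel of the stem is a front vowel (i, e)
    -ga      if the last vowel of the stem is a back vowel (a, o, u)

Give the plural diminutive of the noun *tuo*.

tuooga

*tuo* — last vowel /o/ (a rounded vowel) → -o → *tuoo*.
The last vowel of the diminutive form *tuoo* is /o/, which is a back vowel, so the plural suffix is -ga, giving *tuooga*.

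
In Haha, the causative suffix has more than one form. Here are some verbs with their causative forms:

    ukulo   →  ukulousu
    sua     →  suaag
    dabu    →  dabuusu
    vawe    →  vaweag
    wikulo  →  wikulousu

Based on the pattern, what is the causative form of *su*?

Looking at the last vowel of each stem: -usu when the last vowel of the stem is a rounded vowel (*ukulo*, *dabu*, *wikulo*); -ag when the last vowel of the stem is an unrounded vowel (*sua*, *vawe*).
*su* — last vowel /u/ (a rounded vowel) → -usu → *suusu*.

suusu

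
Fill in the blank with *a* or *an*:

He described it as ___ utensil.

The indefinite article is chosen by the initial *sound* of the following word, not its spelling.
*utensil* begins with the sound /juː/ (u pronounced /juː/) — a consonant sound.
So the article is *a*: He described it as a utensil.

a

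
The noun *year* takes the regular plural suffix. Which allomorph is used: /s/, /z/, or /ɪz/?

The stem *year* ends in a voiced non-sibilant sound.
The plural suffix surfaces as /ɪz/ after sibilants, /s/ after other voiceless consonants, and /z/ after other voiced sounds.
So the plural -s on *year* is pronounced /z/.

/z/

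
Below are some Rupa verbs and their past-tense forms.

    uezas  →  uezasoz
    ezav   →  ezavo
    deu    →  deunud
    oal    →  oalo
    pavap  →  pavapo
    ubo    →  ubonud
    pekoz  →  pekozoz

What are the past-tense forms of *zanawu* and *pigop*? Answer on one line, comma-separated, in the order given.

The pattern is sibilance of the final sound: -oz when the stem ends in a sibilant (*uezas*, *pekoz*); -o when the stem ends in a non-sibilant consonant (*ezav*, *oal*, *pavap*); -nud when the stem ends in a vowel (*deu*, *ubo*).
The final sound of *zanawu* is /u/, which is a vowel, so the suffix is -nud, giving *zanawunud*.
*pigop* — final sound /p/ (a non-sibilant consonant) → -o → *pigopo*.

zanawunud, pigopo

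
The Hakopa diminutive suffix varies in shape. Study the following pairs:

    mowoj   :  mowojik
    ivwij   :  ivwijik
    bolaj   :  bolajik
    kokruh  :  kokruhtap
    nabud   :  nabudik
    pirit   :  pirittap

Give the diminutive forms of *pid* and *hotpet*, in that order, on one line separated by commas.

The suffix is conditioned by the final consonant: -tap when the stem ends in a voiceless consonant (*kokruh*, *pirit*); -ik when the stem ends in a voiced consonant (*mowoj*, *ivwij*, *bolaj*, *nabud*).
*pid* — final consonant /d/ (voiced) → -ik → *pidik*.
The final consonant of *hotpet* is /t/, which is voiceless, so the suffix is -tap, giving *hotpettap*.

pidik, hotpettap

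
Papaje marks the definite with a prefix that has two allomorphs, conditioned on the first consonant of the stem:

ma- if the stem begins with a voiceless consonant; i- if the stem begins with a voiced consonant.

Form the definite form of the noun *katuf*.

The first consonant of *katuf* is /k/, which is voiceless, so the prefix is ma-, giving *makatuf*.

makatuf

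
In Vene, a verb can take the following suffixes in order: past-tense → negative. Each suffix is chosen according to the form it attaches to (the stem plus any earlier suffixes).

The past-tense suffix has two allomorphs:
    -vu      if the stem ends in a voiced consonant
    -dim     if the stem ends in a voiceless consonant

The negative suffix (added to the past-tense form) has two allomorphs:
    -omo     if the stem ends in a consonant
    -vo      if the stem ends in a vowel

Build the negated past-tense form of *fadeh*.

fadehdimomo

The final consonant of *fadeh* is /h/, which is voiceless, so the past-tense suffix is -dim, giving *fadehdim*.
The past-tense form *fadehdim*: final sound = /m/, a consonant → -omo → *fadehdimomo*.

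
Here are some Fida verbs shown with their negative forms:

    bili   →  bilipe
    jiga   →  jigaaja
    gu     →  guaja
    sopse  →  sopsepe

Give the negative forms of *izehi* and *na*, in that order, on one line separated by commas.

izehipe, naaja

The suffix is conditioned by the last vowel: -pe when the last vowel of the stem is a front vowel (*bili*, *sopse*); -aja when the last vowel of the stem is a back vowel (*jiga*, *gu*).
*izehi* — last vowel /i/ (a front vowel) → -pe → *izehipe*.
Since the last vowel of *na* is /a/ (a back vowel), it takes -aja, giving *naaja*.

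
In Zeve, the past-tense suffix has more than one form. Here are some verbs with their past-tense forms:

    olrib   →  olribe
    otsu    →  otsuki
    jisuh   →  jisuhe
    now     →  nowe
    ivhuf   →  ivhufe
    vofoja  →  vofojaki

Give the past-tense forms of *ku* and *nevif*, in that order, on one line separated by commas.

The suffix is conditioned by the final sound: -e when the stem ends in a consonant (*olrib*, *jisuh*, *now*, *ivhuf*); -ki when the stem ends in a vowel (*otsu*, *vofoja*).
*ku*: final sound = /u/, a vowel → -ki → *kuki*.
*nevif* — final sound /f/ (a consonant) → -e → *nevife*.

kuki, nevife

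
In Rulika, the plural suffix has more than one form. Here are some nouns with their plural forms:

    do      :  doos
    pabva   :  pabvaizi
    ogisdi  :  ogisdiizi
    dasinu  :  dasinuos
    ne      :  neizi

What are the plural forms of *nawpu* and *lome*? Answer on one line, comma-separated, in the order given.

Looking at the last vowel of each stem: -os when the last vowel of the stem is a rounded vowel (*do*, *dasinu*); -izi when the last vowel of the stem is an unrounded vowel (*pabva*, *ogisdi*, *ne*).
The last vowel of *nawpu* is /u/, which is a rounded vowel, so the suffix is -os, giving *nawpuos*.
Since the last vowel of *lome* is /e/ (an unrounded vowel), it takes -izi, giving *lomeizi*.

nawpuos, lomeizi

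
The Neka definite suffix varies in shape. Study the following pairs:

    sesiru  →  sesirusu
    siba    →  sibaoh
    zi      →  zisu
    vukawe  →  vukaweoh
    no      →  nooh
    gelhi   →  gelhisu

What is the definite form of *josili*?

The pattern is height harmony: -su when the last vowel of the stem is a high vowel (*sesiru*, *zi*, *gelhi*); -oh when the last vowel of the stem is a non-high vowel (*siba*, *vukawe*, *no*).
Since the last vowel of *josili* is /i/ (a high vowel), it takes -su, giving *josilisu*.

josilisu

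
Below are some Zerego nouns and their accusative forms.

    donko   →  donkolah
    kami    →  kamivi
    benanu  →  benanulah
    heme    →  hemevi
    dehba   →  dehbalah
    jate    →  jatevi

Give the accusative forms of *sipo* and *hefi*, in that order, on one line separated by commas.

Looking at the last vowel of each stem: -vi when the last vowel of the stem is a front vowel (*kami*, *heme*, *jate*); -lah when the last vowel of the stem is a back vowel (*donko*, *benanu*, *dehba*).
The last vowel of *sipo* is /o/, which is a back vowel, so the suffix is -lah, giving *sipolah*.
The last vowel of *hefi* is /i/, which is a front vowel, so the suffix is -vi, giving *hefivi*.

sipolah, hefivi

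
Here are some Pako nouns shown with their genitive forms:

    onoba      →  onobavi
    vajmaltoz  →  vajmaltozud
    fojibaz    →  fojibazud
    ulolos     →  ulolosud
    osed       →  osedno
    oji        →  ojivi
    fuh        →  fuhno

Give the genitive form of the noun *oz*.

ozud

The suffix is conditioned by the final sound: -ud when the stem ends in a sibilant (*vajmaltoz*, *fojibaz*, *ulolos*); -no when the stem ends in a non-sibilant consonant (*osed*, *fuh*); -vi when the stem ends in a vowel (*onoba*, *oji*).
The final sound of *oz* is /z/, which is a sibilant, so the suffix is -ud, giving *ozud*.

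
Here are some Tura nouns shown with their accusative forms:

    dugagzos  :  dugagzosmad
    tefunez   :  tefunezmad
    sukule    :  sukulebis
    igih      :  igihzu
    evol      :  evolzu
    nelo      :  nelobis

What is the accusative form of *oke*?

The pattern is sibilance of the final sound: -mad when the stem ends in a sibilant (*dugagzos*, *tefunez*); -zu when the stem ends in a non-sibilant consonant (*igih*, *evol*); -bis when the stem ends in a vowel (*sukule*, *nelo*).
*oke*: final sound = /e/, a vowel → -bis → *okebis*.

okebis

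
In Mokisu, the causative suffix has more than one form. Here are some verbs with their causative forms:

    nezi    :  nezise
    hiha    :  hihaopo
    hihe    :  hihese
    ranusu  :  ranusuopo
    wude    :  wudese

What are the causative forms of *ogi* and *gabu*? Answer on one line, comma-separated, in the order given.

ogise, gabuopo

The suffix is conditioned by the last vowel: -se when the last vowel of the stem is a front vowel (*nezi*, *hihe*, *wude*); -opo when the last vowel of the stem is a back vowel (*hiha*, *ranusu*).
Since the last vowel of *ogi* is /i/ (a front vowel), it takes -se, giving *ogise*.
Since the last vowel of *gabu* is /u/ (a back vowel), it takes -opo, giving *gabuopo*.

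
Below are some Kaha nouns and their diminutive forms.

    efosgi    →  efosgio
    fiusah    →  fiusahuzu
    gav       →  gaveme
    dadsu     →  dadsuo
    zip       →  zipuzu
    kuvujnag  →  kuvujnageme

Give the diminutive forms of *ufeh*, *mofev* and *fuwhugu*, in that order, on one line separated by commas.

The alternation tracks the final sound of the stem — -uzu when the stem ends in a voiceless consonant (*fiusah*, *zip*); -eme when the stem ends in a voiced consonant (*gav*, *kuvujnag*); -o when the stem ends in a vowel (*efosgi*, *dadsu*).
Since the final sound of *ufeh* is /h/ (a voiceless consonant), it takes -uzu, giving *ufehuzu*.
The final sound of *mofev* is /v/, which is a voiced consonant, so the suffix is -eme, giving *mofeveme*.
*fuwhugu*: final sound = /u/, a vowel → -o → *fuwhuguo*.

ufehuzu, mofeveme, fuwhuguo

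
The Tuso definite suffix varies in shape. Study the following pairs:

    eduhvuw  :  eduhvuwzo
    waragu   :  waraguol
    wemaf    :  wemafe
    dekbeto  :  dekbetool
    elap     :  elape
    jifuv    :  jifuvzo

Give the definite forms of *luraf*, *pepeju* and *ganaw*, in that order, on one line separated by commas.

lurafe, pepejuol, ganawzo

Looking at the final sound of each stem: -e when the stem ends in a voiceless consonant (*wemaf*, *elap*); -zo when the stem ends in a voiced consonant (*eduhvuw*, *jifuv*); -ol when the stem ends in a vowel (*waragu*, *dekbeto*).
*luraf*: final sound = /f/, a voiceless consonant → -e → *lurafe*.
*pepeju*: final sound = /u/, a vowel → -ol → *pepejuol*.
Since the final sound of *ganaw* is /w/ (a voiced consonant), it takes -zo, giving *ganawzo*.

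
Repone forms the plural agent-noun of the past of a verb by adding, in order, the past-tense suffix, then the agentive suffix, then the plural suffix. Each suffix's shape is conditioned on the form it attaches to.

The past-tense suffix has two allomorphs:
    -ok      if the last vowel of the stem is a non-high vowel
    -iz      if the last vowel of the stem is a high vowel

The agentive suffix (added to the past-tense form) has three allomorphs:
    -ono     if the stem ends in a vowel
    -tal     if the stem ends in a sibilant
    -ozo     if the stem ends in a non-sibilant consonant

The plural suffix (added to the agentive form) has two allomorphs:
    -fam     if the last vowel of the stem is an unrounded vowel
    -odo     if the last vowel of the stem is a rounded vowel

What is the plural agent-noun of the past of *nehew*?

*nehew*: last vowel = /e/, a non-high vowel → -ok → *nehewok*.
The past-tense form *nehewok* — final sound /k/ (a non-sibilant consonant) → -ozo → *nehewokozo*.
Since the last vowel of the agentive form *nehewokozo* is /o/ (a rounded vowel), it takes -odo, giving *nehewokozoodo*.

nehewokozoodo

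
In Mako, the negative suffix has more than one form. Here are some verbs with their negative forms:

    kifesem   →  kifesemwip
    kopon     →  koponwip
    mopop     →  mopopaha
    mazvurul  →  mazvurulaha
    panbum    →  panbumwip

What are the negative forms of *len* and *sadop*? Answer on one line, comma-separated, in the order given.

Looking at the final consonant of each stem: -wip when the stem ends in a nasal (*kifesem*, *kopon*, *panbum*); -aha when the stem ends in a non-nasal consonant (*mopop*, *mazvurul*).
*len* — final consonant /n/ (a nasal) → -wip → *lenwip*.
Since the final consonant of *sadop* is /p/ (non-nasal), it takes -aha, giving *sadopaha*.

lenwip, sadopaha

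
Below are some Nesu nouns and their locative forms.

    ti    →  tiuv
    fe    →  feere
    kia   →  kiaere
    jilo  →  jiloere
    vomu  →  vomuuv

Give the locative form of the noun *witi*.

witiuv

Looking at the last vowel of each stem: -uv when the last vowel of the stem is a high vowel (*ti*, *vomu*); -ere when the last vowel of the stem is a non-high vowel (*fe*, *kia*, *jilo*).
Since the last vowel of *witi* is /i/ (a high vowel), it takes -uv, giving *witiuv*.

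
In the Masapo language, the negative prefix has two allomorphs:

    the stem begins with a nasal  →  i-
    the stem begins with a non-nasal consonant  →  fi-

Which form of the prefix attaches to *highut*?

The first consonant of *highut* is /h/, which is non-nasal, so the prefix is fi-.

fi-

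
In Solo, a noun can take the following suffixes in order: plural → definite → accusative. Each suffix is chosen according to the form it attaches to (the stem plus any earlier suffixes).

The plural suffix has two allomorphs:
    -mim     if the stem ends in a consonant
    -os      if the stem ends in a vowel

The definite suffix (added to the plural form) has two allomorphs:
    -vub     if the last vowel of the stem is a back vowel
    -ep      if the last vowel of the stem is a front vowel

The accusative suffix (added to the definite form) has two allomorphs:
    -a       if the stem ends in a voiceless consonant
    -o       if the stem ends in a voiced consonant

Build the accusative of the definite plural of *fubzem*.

fubzemmimepa

The final sound of *fubzem* is /m/, which is a consonant, so the plural suffix is -mim, giving *fubzemmim*.
The plural form *fubzemmim* — last vowel /i/ (a front vowel) → -ep → *fubzemmimep*.
The definite form *fubzemmimep* — final consonant /p/ (voiceless) → -a → *fubzemmimepa*.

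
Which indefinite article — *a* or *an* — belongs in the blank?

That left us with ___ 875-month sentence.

an

The indefinite article is chosen by the initial *sound* of the following word, not its spelling.
The number *875* is spoken "eight hundred …", beginning with /eɪt/ — a vowel sound.
So the article is *an*: That left us with an 875-month sentence.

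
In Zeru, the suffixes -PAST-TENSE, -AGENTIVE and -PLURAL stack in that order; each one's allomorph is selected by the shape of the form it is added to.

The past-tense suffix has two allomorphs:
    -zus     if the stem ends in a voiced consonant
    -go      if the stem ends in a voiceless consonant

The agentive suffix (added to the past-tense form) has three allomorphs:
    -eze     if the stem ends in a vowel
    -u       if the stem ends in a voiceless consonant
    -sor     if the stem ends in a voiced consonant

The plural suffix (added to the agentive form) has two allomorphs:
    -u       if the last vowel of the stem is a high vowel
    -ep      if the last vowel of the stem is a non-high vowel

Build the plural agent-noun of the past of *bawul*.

*bawul*: final consonant = /l/, voiced → -zus → *bawulzus*.
Since the final sound of the past-tense form *bawulzus* is /s/ (a voiceless consonant), it takes -u, giving *bawulzusu*.
Since the last vowel of the agentive form *bawulzusu* is /u/ (a high vowel), it takes -u, giving *bawulzusuu*.

bawulzusuu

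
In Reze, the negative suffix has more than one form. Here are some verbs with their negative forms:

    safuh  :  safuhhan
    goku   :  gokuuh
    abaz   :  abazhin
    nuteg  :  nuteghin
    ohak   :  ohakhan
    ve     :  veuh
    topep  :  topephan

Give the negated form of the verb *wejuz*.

wejuzhin

The pattern is voicing of the final sound: -han when the stem ends in a voiceless consonant (*safuh*, *ohak*, *topep*); -hin when the stem ends in a voiced consonant (*abaz*, *nuteg*); -uh when the stem ends in a vowel (*goku*, *ve*).
*wejuz* — final sound /z/ (a voiced consonant) → -hin → *wejuzhin*.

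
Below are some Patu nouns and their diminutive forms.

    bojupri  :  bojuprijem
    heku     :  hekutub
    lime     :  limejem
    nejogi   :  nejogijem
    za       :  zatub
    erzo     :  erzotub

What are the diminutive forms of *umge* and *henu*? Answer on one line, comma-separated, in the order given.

umgejem, henutub

The alternation tracks the last vowel of the stem — -jem when the last vowel of the stem is a front vowel (*bojupri*, *lime*, *nejogi*); -tub when the last vowel of the stem is a back vowel (*heku*, *za*, *erzo*).
*umge*: last vowel = /e/, a front vowel → -jem → *umgejem*.
*henu* — last vowel /u/ (a back vowel) → -tub → *henutub*.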